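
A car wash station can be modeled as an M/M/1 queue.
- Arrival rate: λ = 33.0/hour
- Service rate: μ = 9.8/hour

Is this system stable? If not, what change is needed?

Stability requires ρ = λ/(cμ) < 1
ρ = 33.0/(1 × 9.8) = 33.0/9.80 = 3.3673
Since 3.3673 ≥ 1, the system is UNSTABLE.
Queue grows without bound. Need μ > λ = 33.0.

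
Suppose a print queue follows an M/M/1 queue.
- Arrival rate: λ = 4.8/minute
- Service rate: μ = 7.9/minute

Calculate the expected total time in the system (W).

First, compute utilization: ρ = λ/μ = 4.8/7.9 = 0.6076
For M/M/1: W = 1/(μ-λ)
W = 1/(7.9-4.8) = 1/3.10
W = 0.3226 minutes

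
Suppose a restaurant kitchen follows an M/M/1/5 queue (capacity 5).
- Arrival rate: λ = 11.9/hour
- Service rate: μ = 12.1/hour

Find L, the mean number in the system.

ρ = λ/μ = 11.9/12.1 = 0.98347
P₀ = (1-ρ)/(1-ρ^(K+1)) = (1-0.98347)/(1-0.98347^6) = 0.01653/0.09517 = 0.1737
P_K = P₀×ρ^K = 0.1737 × 0.98347^5 = 0.1737 × 0.9200 = 0.1598
L = ρ[1 - (K+1)ρ^K + Kρ^(K+1)] / [(1-ρ)(1-ρ^(K+1))]
L = 0.98347 × (1 - 6×0.92003761 + 5×0.90482939) / ((1 - 0.98347) × (1 - 0.90482939)) = 2.4514 orders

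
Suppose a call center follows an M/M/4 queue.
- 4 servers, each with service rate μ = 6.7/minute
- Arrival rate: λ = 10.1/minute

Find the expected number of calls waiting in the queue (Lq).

Traffic intensity: ρ = λ/(cμ) = 10.1/(4×6.7) = 0.3769
Since ρ = 0.3769 < 1, system is stable.
Offered load a = λ/μ = cρ = 10.1/6.7 = 1.5075
P₀ = [ Σₙ₌₀^3 aⁿ/n! + a^4/(4!(1-ρ)) ]⁻¹
Σ = a^0/0! + a^1/1! + a^2/2! + a^3/3! = 1.0000 + 1.5075 + 1.1362 + 0.5709 = 4.2146
a^4/(4!(1-ρ)) = 5.1640/(24 × 0.6231) = 0.3453
P₀ = 1/(4.2146 + 0.3453) = 0.2193
Lq = P₀·a^4·ρ / (4!(1-ρ)²) = 0.2193 × 5.1640 × 0.3769 / (24 × 0.3883) = 0.04580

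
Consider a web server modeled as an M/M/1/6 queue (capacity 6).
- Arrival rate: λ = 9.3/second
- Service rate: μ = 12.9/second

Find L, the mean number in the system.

ρ = λ/μ = 9.3/12.9 = 0.72093
P₀ = (1-ρ)/(1-ρ^(K+1)) = (1-0.72093)/(1-0.72093^7) = 0.2791/0.8988 = 0.3105
P_K = P₀×ρ^K = 0.3105 × 0.72093^6 = 0.3105 × 0.1404 = 0.04359
L = ρ[1 - (K+1)ρ^K + Kρ^(K+1)] / [(1-ρ)(1-ρ^(K+1))]
L = 0.72093 × (1 - 7×0.14040 + 6×0.10122) / ((1 - 0.72093) × (1 - 0.10122)) = 1.7950 requests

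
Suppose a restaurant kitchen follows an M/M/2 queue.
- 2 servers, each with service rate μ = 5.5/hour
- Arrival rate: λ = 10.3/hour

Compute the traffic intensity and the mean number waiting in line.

Traffic intensity: ρ = λ/(cμ) = 10.3/(2×5.5) = 0.9364
Since ρ = 0.9364 < 1, system is stable.
Offered load a = λ/μ = cρ = 10.3/5.5 = 1.8727
P₀ = [ Σₙ₌₀^1 aⁿ/n! + a^2/(2!(1-ρ)) ]⁻¹
Σ = a^0/0! + a^1/1! = 1.0000 + 1.8727 = 2.8727
a^2/(2!(1-ρ)) = 3.50711/(2 × 0.0636364) = 27.5558
P₀ = 1/(2.8727 + 27.5558) = 0.03286
Lq = P₀·a^2·ρ / (2!(1-ρ)²) = 0.032864 × 3.5071 × 0.93636 / (2 × 0.0040496) = 13.3251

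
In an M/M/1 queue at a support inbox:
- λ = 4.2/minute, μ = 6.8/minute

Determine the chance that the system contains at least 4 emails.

ρ = λ/μ = 4.2/6.8 = 0.6176
P(N ≥ n) = ρⁿ
P(N ≥ 4) = 0.6176^4
P(N ≥ 4) = 0.1455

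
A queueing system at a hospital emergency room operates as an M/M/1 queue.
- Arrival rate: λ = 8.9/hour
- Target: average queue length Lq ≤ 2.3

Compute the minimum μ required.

For M/M/1: Lq = λ²/(μ(μ-λ))
Need Lq ≤ 2.3, i.e. μ(μ-λ) ≥ λ²/2.3
μ² - 8.9μ - 79.21/2.3 ≥ 0  →  μ² - 8.9μ - 34.43913 ≥ 0
Quadratic formula (positive root): μ = [λ + √(λ² + 4×34.43913)]/2
Discriminant: 79.21 + 4×34.43913 = 216.9665, √216.9665 = 14.7298
μ ≥ (8.9 + 14.7298)/2 = 11.8149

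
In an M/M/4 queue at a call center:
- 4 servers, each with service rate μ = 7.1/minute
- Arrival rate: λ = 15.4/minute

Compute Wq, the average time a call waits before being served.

Traffic intensity: ρ = λ/(cμ) = 15.4/(4×7.1) = 0.5423
Since ρ = 0.5423 < 1, system is stable.
Offered load a = λ/μ = cρ = 15.4/7.1 = 2.1690
P₀ = [ Σₙ₌₀^3 aⁿ/n! + a^4/(4!(1-ρ)) ]⁻¹
Σ = a^0/0! + a^1/1! + a^2/2! + a^3/3! = 1.00000 + 2.16901 + 2.35231 + 1.70073 = 7.2221
a^4/(4!(1-ρ)) = 22.1335/(24 × 0.45775) = 2.0147
P₀ = 1/(7.2221 + 2.0147) = 0.1083
Lq = P₀·a^4·ρ / (4!(1-ρ)²) = 0.10826 × 22.1335 × 0.54225 / (24 × 0.20953) = 0.2584
Wq = Lq/λ = 0.2584/15.4 = 0.01678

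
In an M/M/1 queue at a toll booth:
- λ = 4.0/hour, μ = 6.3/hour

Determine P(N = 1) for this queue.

ρ = λ/μ = 4.0/6.3 = 0.6349
P(n) = (1-ρ)ρⁿ
P(1) = (1-0.6349) × 0.6349^1
P(1) = 0.3651 × 0.6349
P(1) = 0.2318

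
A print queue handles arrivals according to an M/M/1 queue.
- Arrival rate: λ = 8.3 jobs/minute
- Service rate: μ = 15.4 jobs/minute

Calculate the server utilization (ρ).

Server utilization: ρ = λ/μ
ρ = 8.3/15.4 = 0.5390
The server is busy 53.90% of the time.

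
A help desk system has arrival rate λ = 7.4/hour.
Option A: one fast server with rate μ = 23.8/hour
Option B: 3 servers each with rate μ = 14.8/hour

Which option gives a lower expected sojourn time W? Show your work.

Option A: single server μ = 23.8 (M/M/1)
  ρ_A = 7.4/23.8 = 0.3109
  W_A = 1/(μ-λ) = 1/(23.8-7.4) = 1/16.40 = 0.06098

Option B: 3 servers μ = 14.8 (M/M/3)
  ρ_B = λ/(cμ) = 7.4/(3×14.8) = 0.1667
  Offered load a = λ/μ = cρ = 7.4/14.8 = 0.5000
  P₀ = [ Σₙ₌₀^2 aⁿ/n! + a^3/(3!(1-ρ)) ]⁻¹
  Σ = a^0/0! + a^1/1! + a^2/2! = 1.0000 + 0.5000 + 0.1250 = 1.6250
  a^3/(3!(1-ρ)) = 0.1250/(6 × 0.8333) = 0.02500
  P₀ = 1/(1.6250 + 0.02500) = 0.6061
  Lq = P₀·a^3·ρ / (3!(1-ρ)²) = 0.60606 × 0.12500 × 0.16667 / (6 × 0.69444) = 0.003030
  Wq_B = Lq/λ = 0.003030/7.4 = 0.0004095
  W_B = Wq_B + 1/μ = 0.0004095 + 0.06757 = 0.06798

Since W_A = 0.06098 < W_B = 0.06798, Option A (single fast server) has the shorter time in system.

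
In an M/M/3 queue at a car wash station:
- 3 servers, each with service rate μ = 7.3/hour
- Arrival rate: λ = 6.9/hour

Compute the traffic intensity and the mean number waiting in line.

Traffic intensity: ρ = λ/(cμ) = 6.9/(3×7.3) = 0.3151
Since ρ = 0.3151 < 1, system is stable.
Offered load a = λ/μ = cρ = 6.9/7.3 = 0.9452
P₀ = [ Σₙ₌₀^2 aⁿ/n! + a^3/(3!(1-ρ)) ]⁻¹
Σ = a^0/0! + a^1/1! + a^2/2! = 1.0000 + 0.9452 + 0.4467 = 2.3919
a^3/(3!(1-ρ)) = 0.8445/(6 × 0.6849) = 0.2055
P₀ = 1/(2.3919 + 0.2055) = 0.3850
Lq = P₀·a^3·ρ / (3!(1-ρ)²) = 0.38500 × 0.84446 × 0.31507 / (6 × 0.46913) = 0.03639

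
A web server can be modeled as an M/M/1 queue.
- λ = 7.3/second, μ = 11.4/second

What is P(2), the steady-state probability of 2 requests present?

ρ = λ/μ = 7.3/11.4 = 0.6404
P(n) = (1-ρ)ρⁿ
P(2) = (1-0.6404) × 0.6404^2
P(2) = 0.3596 × 0.4101
P(2) = 0.1475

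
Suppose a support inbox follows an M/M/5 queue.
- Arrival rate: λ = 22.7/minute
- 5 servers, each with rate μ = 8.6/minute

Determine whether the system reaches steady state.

Stability requires ρ = λ/(cμ) < 1
ρ = 22.7/(5 × 8.6) = 22.7/43.00 = 0.5279
Since 0.5279 < 1, the system is STABLE.
The servers are busy 52.79% of the time.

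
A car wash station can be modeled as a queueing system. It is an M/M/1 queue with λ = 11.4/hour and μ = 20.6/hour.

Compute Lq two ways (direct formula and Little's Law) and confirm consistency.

Method 1 (direct): Lq = λ²/(μ(μ-λ)) = 129.96/(20.6 × 9.20) = 0.6857

Method 2 (Little's Law):
W = 1/(μ-λ) = 1/9.20 = 0.108696
Wq = W - 1/μ = 0.108696 - 0.0485437 = 0.06015
Lq = λWq = 11.4 × 0.06015 = 0.6857 ✔ (matches Method 1)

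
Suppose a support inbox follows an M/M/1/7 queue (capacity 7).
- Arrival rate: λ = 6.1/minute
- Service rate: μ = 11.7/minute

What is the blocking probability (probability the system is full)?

ρ = λ/μ = 6.1/11.7 = 0.52137
P₀ = (1-ρ)/(1-ρ^(K+1)) = (1-0.52137)/(1-0.52137^8) = 0.47863/0.99454 = 0.4813
P_K = P₀×ρ^K = 0.48126 × 0.52137^7 = 0.48126 × 0.010472 = 0.005040
Blocking probability = 0.50%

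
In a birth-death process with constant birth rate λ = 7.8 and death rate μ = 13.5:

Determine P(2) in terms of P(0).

For constant rates: P(n)/P(0) = (λ/μ)^n
P(2)/P(0) = (7.8/13.5)^2 = 0.57778^2 = 0.3338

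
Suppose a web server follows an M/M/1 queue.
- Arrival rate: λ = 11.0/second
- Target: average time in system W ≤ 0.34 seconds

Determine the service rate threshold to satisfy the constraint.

For M/M/1: W = 1/(μ-λ)
Need W ≤ 0.34, so 1/(μ-λ) ≤ 0.34
μ - λ ≥ 1/0.34 = 2.9412
μ ≥ 11.0 + 2.9412 = 13.9412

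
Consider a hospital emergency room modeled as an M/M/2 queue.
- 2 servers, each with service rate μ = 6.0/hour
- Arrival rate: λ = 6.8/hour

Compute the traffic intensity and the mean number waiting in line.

Traffic intensity: ρ = λ/(cμ) = 6.8/(2×6.0) = 0.5667
Since ρ = 0.5667 < 1, system is stable.
Offered load a = λ/μ = cρ = 6.8/6.0 = 1.1333
P₀ = [ Σₙ₌₀^1 aⁿ/n! + a^2/(2!(1-ρ)) ]⁻¹
Σ = a^0/0! + a^1/1! = 1.0000 + 1.1333 = 2.1333
a^2/(2!(1-ρ)) = 1.2844/(2 × 0.4333) = 1.4821
P₀ = 1/(2.1333 + 1.4821) = 0.2766
Lq = P₀·a^2·ρ / (2!(1-ρ)²) = 0.276596 × 1.28444 × 0.566667 / (2 × 0.187778) = 0.5361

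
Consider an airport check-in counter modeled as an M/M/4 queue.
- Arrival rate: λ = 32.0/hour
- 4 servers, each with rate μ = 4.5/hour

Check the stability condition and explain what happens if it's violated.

Stability requires ρ = λ/(cμ) < 1
ρ = 32.0/(4 × 4.5) = 32.0/18.00 = 1.7778
Since 1.7778 ≥ 1, the system is UNSTABLE.
Need c > λ/μ = 32.0/4.5 = 7.11.
Minimum servers needed: c = 8.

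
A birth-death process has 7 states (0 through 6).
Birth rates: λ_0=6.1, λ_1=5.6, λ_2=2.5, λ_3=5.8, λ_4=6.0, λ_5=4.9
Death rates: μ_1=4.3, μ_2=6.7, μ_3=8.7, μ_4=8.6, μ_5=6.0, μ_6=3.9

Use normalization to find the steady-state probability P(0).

Ratios P(n)/P(0) = (λ₀···λₙ₋₁)/(μ₁···μₙ):
P(1)/P(0) = (6.1)/(4.3) = 1.4186
P(2)/P(0) = (6.1×5.6)/(4.3×6.7) = 1.1857
P(3)/P(0) = (6.1×5.6×2.5)/(4.3×6.7×8.7) = 0.3407
P(4)/P(0) = (6.1×5.6×2.5×5.8)/(4.3×6.7×8.7×8.6) = 0.2298
P(5)/P(0) = (6.1×5.6×2.5×5.8×6.0)/(4.3×6.7×8.7×8.6×6.0) = 0.2298
P(6)/P(0) = (6.1×5.6×2.5×5.8×6.0×4.9)/(4.3×6.7×8.7×8.6×6.0×3.9) = 0.2887

Normalization: ∑ P(n) = 1
P(0) × (1.0000 + 1.4186 + 1.1857 + 0.3407 + 0.2298 + 0.2298 + 0.2887) = 1
P(0) × 4.6933 = 1
P(0) = 1/4.6933 = 0.2131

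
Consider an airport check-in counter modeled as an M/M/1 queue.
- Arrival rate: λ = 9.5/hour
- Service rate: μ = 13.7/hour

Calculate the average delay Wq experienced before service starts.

First, compute utilization: ρ = λ/μ = 9.5/13.7 = 0.6934
For M/M/1: Wq = λ/(μ(μ-λ))
Wq = 9.5/(13.7 × (13.7-9.5))
Wq = 9.5/(13.7 × 4.20)
Wq = 0.1651 hours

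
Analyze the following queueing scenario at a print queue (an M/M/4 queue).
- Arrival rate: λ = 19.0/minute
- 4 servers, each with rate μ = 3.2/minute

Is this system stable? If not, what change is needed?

Stability requires ρ = λ/(cμ) < 1
ρ = 19.0/(4 × 3.2) = 19.0/12.80 = 1.4844
Since 1.4844 ≥ 1, the system is UNSTABLE.
Need c > λ/μ = 19.0/3.2 = 5.94.
Minimum servers needed: c = 6.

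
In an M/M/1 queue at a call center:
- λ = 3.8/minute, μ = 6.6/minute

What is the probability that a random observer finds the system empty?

ρ = λ/μ = 3.8/6.6 = 0.5758
P(0) = 1 - ρ = 1 - 0.5758 = 0.4242
The server is idle 42.42% of the time.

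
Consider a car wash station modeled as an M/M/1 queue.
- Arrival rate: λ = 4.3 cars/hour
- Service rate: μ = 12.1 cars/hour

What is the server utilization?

Server utilization: ρ = λ/μ
ρ = 4.3/12.1 = 0.3554
The server is busy 35.54% of the time.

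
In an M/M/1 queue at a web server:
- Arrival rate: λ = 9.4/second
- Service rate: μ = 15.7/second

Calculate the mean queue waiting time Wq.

First, compute utilization: ρ = λ/μ = 9.4/15.7 = 0.5987
For M/M/1: Wq = λ/(μ(μ-λ))
Wq = 9.4/(15.7 × (15.7-9.4))
Wq = 9.4/(15.7 × 6.30)
Wq = 0.09504 seconds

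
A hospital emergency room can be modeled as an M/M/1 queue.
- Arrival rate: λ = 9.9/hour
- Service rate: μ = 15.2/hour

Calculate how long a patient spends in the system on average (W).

First, compute utilization: ρ = λ/μ = 9.9/15.2 = 0.6513
For M/M/1: W = 1/(μ-λ)
W = 1/(15.2-9.9) = 1/5.30
W = 0.1887 hours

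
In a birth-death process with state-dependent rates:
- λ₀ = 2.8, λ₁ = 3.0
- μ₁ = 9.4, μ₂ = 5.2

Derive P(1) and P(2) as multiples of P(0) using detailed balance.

Balance equations:
State 0: λ₀P₀ = μ₁P₁ → P₁ = (λ₀/μ₁)P₀ = (2.8/9.4)P₀ = 0.2979P₀
State 1: P₂ = (λ₀λ₁)/(μ₁μ₂)P₀ = (2.8×3.0)/(9.4×5.2)P₀ = 0.1718P₀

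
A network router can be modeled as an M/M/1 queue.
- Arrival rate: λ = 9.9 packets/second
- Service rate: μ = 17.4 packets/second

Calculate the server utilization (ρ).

Server utilization: ρ = λ/μ
ρ = 9.9/17.4 = 0.5690
The server is busy 56.90% of the time.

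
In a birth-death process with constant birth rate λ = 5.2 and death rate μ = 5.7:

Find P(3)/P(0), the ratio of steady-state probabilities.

For constant rates: P(n)/P(0) = (λ/μ)^n
P(3)/P(0) = (5.2/5.7)^3 = 0.9123^3 = 0.7593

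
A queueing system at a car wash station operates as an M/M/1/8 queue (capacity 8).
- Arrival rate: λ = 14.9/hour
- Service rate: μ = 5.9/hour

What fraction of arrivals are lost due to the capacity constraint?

ρ = λ/μ = 14.9/5.9 = 2.5254
P₀ = (1-ρ)/(1-ρ^(K+1)) = (1-2.5254)/(1-2.5254^9) = -1.5254/-4177.0303 = 0.0003652
P_K = P₀×ρ^K = 0.0003652 × 2.5254^8 = 0.0003652 × 1654.4034 = 0.6042
Blocking probability = 60.42%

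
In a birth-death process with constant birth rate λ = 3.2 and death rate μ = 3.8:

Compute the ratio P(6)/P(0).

For constant rates: P(n)/P(0) = (λ/μ)^n
P(6)/P(0) = (3.2/3.8)^6 = 0.8421^6 = 0.3566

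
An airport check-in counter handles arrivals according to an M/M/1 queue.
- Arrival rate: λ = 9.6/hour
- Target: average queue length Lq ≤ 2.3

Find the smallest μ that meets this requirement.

For M/M/1: Lq = λ²/(μ(μ-λ))
Need Lq ≤ 2.3, i.e. μ(μ-λ) ≥ λ²/2.3
μ² - 9.6μ - 92.16/2.3 ≥ 0  →  μ² - 9.6μ - 40.06957 ≥ 0
Quadratic formula (positive root): μ = [λ + √(λ² + 4×40.06957)]/2
Discriminant: 92.16 + 4×40.06957 = 252.4383, √252.4383 = 15.88831
μ ≥ (9.6 + 15.88831)/2 = 12.7442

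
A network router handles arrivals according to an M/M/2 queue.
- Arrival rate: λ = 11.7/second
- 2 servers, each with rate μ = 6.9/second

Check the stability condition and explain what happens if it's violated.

Stability requires ρ = λ/(cμ) < 1
ρ = 11.7/(2 × 6.9) = 11.7/13.80 = 0.8478
Since 0.8478 < 1, the system is STABLE.
The servers are busy 84.78% of the time.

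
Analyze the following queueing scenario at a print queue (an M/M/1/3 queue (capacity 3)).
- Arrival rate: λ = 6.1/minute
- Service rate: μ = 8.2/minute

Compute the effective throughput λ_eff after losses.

ρ = λ/μ = 6.1/8.2 = 0.7439
P₀ = (1-ρ)/(1-ρ^(K+1)) = (1-0.7439)/(1-0.7439^4) = 0.2561/0.6938 = 0.3691
P_K = P₀×ρ^K = 0.3691 × 0.7439^3 = 0.3691 × 0.4117 = 0.1520
λ_eff = λ(1-P_K) = 6.1 × (1 - 0.15197) = 6.1 × 0.84803 = 5.1730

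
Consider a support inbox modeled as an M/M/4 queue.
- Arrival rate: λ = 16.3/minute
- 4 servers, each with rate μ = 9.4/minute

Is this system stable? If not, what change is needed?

Stability requires ρ = λ/(cμ) < 1
ρ = 16.3/(4 × 9.4) = 16.3/37.60 = 0.4335
Since 0.4335 < 1, the system is STABLE.
The servers are busy 43.35% of the time.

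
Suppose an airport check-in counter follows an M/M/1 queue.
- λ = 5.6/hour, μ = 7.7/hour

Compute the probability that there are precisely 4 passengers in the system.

ρ = λ/μ = 5.6/7.7 = 0.7273
P(n) = (1-ρ)ρⁿ
P(4) = (1-0.7273) × 0.7273^4
P(4) = 0.2727 × 0.2798
P(4) = 0.07630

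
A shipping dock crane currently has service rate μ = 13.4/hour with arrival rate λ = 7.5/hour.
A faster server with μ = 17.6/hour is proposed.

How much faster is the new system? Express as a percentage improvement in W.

System 1: ρ₁ = 7.5/13.4 = 0.5597, W₁ = 1/(13.4-7.5) = 0.16949
System 2: ρ₂ = 7.5/17.6 = 0.4261, W₂ = 1/(17.6-7.5) = 0.099010
Improvement: (W₁-W₂)/W₁ = (0.16949-0.099010)/0.16949 = 41.58%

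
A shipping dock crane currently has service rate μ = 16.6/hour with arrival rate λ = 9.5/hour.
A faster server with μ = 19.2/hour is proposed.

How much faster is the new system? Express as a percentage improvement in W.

System 1: ρ₁ = 9.5/16.6 = 0.5723, W₁ = 1/(16.6-9.5) = 0.140845
System 2: ρ₂ = 9.5/19.2 = 0.4948, W₂ = 1/(19.2-9.5) = 0.103093
Improvement: (W₁-W₂)/W₁ = (0.140845-0.103093)/0.140845 = 26.80%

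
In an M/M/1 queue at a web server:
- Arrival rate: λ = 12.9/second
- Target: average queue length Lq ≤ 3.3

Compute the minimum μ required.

For M/M/1: Lq = λ²/(μ(μ-λ))
Need Lq ≤ 3.3, i.e. μ(μ-λ) ≥ λ²/3.3
μ² - 12.9μ - 166.41/3.3 ≥ 0  →  μ² - 12.9μ - 50.42727 ≥ 0
Quadratic formula (positive root): μ = [λ + √(λ² + 4×50.42727)]/2
Discriminant: 166.41 + 4×50.42727 = 368.1191, √368.1191 = 19.1864
μ ≥ (12.9 + 19.1864)/2 = 16.0432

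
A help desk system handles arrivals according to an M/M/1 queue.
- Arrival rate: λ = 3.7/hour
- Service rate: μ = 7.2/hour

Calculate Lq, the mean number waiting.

ρ = λ/μ = 3.7/7.2 = 0.5139
For M/M/1: Lq = λ²/(μ(μ-λ))
Lq = 13.69/(7.2 × 3.50)
Lq = 0.5433 tickets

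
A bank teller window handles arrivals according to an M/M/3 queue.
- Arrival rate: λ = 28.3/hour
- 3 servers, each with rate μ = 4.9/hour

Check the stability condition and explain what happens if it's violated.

Stability requires ρ = λ/(cμ) < 1
ρ = 28.3/(3 × 4.9) = 28.3/14.70 = 1.9252
Since 1.9252 ≥ 1, the system is UNSTABLE.
Need c > λ/μ = 28.3/4.9 = 5.78.
Minimum servers needed: c = 6.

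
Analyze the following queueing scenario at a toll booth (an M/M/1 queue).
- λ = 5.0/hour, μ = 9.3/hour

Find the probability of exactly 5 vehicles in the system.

ρ = λ/μ = 5.0/9.3 = 0.53763
P(n) = (1-ρ)ρⁿ
P(5) = (1-0.53763) × 0.53763^5
P(5) = 0.4624 × 0.04492
P(5) = 0.02077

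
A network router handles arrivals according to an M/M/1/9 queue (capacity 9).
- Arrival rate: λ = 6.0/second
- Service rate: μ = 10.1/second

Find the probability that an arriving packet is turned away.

ρ = λ/μ = 6.0/10.1 = 0.59406
P₀ = (1-ρ)/(1-ρ^(K+1)) = (1-0.59406)/(1-0.59406^10) = 0.40594/0.99453 = 0.4082
P_K = P₀×ρ^K = 0.40817 × 0.59406^9 = 0.40817 × 0.0092145 = 0.003761
Blocking probability = 0.38%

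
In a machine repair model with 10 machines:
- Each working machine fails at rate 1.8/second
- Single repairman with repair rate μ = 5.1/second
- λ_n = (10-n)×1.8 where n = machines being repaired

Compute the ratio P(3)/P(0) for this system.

P(3)/P(0) = ∏_{i=0}^{3-1} λ_i/μ_{i+1}
= (10-0)×1.8/5.1 × (10-1)×1.8/5.1 × (10-2)×1.8/5.1
= 31.6548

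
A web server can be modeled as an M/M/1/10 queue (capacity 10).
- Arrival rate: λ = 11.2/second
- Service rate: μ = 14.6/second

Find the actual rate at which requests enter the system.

ρ = λ/μ = 11.2/14.6 = 0.76712
P₀ = (1-ρ)/(1-ρ^(K+1)) = (1-0.76712)/(1-0.76712^11) = 0.2329/0.9459 = 0.2462
P_K = P₀×ρ^K = 0.24621 × 0.76712^10 = 0.24621 × 0.070572 = 0.01738
λ_eff = λ(1-P_K) = 11.2 × (1 - 0.017376) = 11.2 × 0.982624 = 11.0054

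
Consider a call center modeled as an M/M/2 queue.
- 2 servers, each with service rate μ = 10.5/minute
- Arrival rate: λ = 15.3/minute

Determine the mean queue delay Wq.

Traffic intensity: ρ = λ/(cμ) = 15.3/(2×10.5) = 0.7286
Since ρ = 0.7286 < 1, system is stable.
Offered load a = λ/μ = cρ = 15.3/10.5 = 1.4571
P₀ = [ Σₙ₌₀^1 aⁿ/n! + a^2/(2!(1-ρ)) ]⁻¹
Σ = a^0/0! + a^1/1! = 1.0000 + 1.4571 = 2.4571
a^2/(2!(1-ρ)) = 2.1233/(2 × 0.27143) = 3.9113
P₀ = 1/(2.4571 + 3.9113) = 0.1570
Lq = P₀·a^2·ρ / (2!(1-ρ)²) = 0.157025 × 2.12327 × 0.728571 / (2 × 0.0736735) = 1.6486
Wq = Lq/λ = 1.64856/15.3 = 0.1077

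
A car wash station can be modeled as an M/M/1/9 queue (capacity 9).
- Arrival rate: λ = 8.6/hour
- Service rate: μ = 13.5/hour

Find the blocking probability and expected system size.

ρ = λ/μ = 8.6/13.5 = 0.63704
P₀ = (1-ρ)/(1-ρ^(K+1)) = (1-0.63704)/(1-0.63704^10) = 0.3630/0.9890 = 0.3670
P_K = P₀×ρ^K = 0.36700 × 0.63704^9 = 0.36700 × 0.017278 = 0.006341
Blocking probability P_9 = 0.006341 (0.63%)
L = ρ[1 - (K+1)ρ^K + Kρ^(K+1)] / [(1-ρ)(1-ρ^(K+1))]
L = 0.63704 × (1 - 10×0.017278 + 9×0.011007) / ((1 - 0.63704) × (1 - 0.011007)) = 1.6438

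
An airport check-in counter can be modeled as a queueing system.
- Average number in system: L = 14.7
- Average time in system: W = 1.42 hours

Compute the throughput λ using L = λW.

Little's Law: L = λW, so λ = L/W
λ = 14.7/1.42 = 10.3521 passengers/hour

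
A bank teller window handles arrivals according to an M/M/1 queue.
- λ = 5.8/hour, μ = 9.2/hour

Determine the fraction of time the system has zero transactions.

ρ = λ/μ = 5.8/9.2 = 0.6304
P(0) = 1 - ρ = 1 - 0.6304 = 0.3696
The server is idle 36.96% of the time.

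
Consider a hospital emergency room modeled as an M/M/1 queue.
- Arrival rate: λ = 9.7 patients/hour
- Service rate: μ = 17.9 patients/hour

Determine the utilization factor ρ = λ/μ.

Server utilization: ρ = λ/μ
ρ = 9.7/17.9 = 0.5419
The server is busy 54.19% of the time.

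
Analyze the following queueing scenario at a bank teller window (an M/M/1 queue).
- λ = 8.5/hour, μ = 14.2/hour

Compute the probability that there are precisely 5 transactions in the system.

ρ = λ/μ = 8.5/14.2 = 0.5986
P(n) = (1-ρ)ρⁿ
P(5) = (1-0.5986) × 0.5986^5
P(5) = 0.4014 × 0.07686
P(5) = 0.03085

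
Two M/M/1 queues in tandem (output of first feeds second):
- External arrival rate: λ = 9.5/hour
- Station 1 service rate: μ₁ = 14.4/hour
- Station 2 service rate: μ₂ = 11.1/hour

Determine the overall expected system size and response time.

By Jackson's theorem, each station behaves as independent M/M/1.
Station 1: ρ₁ = 9.5/14.4 = 0.6597, L₁ = ρ₁/(1-ρ₁) = λ/(μ₁-λ) = 9.5/4.90 = 1.9388
Station 2: ρ₂ = 9.5/11.1 = 0.8559, L₂ = ρ₂/(1-ρ₂) = λ/(μ₂-λ) = 9.5/1.60 = 5.9375
Total: L = L₁ + L₂ = 1.9388 + 5.9375 = 7.8763
W = L/λ = 7.8763/9.5 = 0.8291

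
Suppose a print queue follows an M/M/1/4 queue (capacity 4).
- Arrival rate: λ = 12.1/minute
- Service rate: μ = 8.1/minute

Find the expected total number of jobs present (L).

ρ = λ/μ = 12.1/8.1 = 1.4938
P₀ = (1-ρ)/(1-ρ^(K+1)) = (1-1.4938)/(1-1.4938^5) = -0.4938/-6.4381 = 0.07670
P_K = P₀×ρ^K = 0.07670 × 1.4938^4 = 0.07670 × 4.9793 = 0.3819
L = ρ[1 - (K+1)ρ^K + Kρ^(K+1)] / [(1-ρ)(1-ρ^(K+1))]
L = 1.4938 × (1 - 5×4.9793 + 4×7.4381) / ((1 - 1.4938) × (1 - 7.4381)) = 2.7515 jobs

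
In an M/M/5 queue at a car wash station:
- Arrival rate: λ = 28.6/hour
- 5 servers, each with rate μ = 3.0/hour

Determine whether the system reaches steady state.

Stability requires ρ = λ/(cμ) < 1
ρ = 28.6/(5 × 3.0) = 28.6/15.00 = 1.9067
Since 1.9067 ≥ 1, the system is UNSTABLE.
Need c > λ/μ = 28.6/3.0 = 9.53.
Minimum servers needed: c = 10.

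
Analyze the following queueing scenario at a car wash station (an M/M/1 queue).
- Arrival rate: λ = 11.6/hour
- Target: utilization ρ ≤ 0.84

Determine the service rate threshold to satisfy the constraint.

ρ = λ/μ, so μ = λ/ρ
μ ≥ 11.6/0.84 = 13.8095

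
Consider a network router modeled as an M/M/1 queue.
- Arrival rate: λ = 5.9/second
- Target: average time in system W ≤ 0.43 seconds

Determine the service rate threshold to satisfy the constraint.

For M/M/1: W = 1/(μ-λ)
Need W ≤ 0.43, so 1/(μ-λ) ≤ 0.43
μ - λ ≥ 1/0.43 = 2.3256
μ ≥ 5.9 + 2.3256 = 8.2256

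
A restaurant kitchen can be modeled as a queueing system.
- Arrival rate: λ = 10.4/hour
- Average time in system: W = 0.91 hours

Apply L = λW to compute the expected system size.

Little's Law: L = λW
L = 10.4 × 0.91 = 9.4640 orders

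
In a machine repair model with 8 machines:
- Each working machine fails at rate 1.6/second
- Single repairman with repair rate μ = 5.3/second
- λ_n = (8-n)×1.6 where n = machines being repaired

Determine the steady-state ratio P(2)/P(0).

P(2)/P(0) = ∏_{i=0}^{2-1} λ_i/μ_{i+1}
= (8-0)×1.6/5.3 × (8-1)×1.6/5.3
= 5.1036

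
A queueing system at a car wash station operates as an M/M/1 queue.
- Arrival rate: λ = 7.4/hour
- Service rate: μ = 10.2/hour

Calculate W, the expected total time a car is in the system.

First, compute utilization: ρ = λ/μ = 7.4/10.2 = 0.7255
For M/M/1: W = 1/(μ-λ)
W = 1/(10.2-7.4) = 1/2.80
W = 0.3571 hours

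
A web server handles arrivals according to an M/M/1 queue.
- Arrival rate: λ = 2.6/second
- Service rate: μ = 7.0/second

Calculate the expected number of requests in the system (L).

ρ = λ/μ = 2.6/7.0 = 0.3714
For M/M/1: L = λ/(μ-λ)
L = 2.6/(7.0-2.6) = 2.6/4.40
L = 0.5909 requests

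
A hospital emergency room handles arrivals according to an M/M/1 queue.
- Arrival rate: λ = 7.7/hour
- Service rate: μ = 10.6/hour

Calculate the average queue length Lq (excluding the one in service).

ρ = λ/μ = 7.7/10.6 = 0.7264
For M/M/1: Lq = λ²/(μ(μ-λ))
Lq = 59.29/(10.6 × 2.90)
Lq = 1.9288 patients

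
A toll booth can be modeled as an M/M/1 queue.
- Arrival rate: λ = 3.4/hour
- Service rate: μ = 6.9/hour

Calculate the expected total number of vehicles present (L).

ρ = λ/μ = 3.4/6.9 = 0.4928
For M/M/1: L = λ/(μ-λ)
L = 3.4/(6.9-3.4) = 3.4/3.50
L = 0.9714 vehicles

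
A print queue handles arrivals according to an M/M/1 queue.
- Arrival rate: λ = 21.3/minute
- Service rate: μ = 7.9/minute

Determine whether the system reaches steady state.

Stability requires ρ = λ/(cμ) < 1
ρ = 21.3/(1 × 7.9) = 21.3/7.90 = 2.6962
Since 2.6962 ≥ 1, the system is UNSTABLE.
Queue grows without bound. Need μ > λ = 21.3.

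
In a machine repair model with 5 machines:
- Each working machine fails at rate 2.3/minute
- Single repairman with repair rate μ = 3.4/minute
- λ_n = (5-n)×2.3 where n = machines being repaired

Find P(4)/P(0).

P(4)/P(0) = ∏_{i=0}^{4-1} λ_i/μ_{i+1}
= (5-0)×2.3/3.4 × (5-1)×2.3/3.4 × (5-2)×2.3/3.4 × (5-3)×2.3/3.4
= 25.1291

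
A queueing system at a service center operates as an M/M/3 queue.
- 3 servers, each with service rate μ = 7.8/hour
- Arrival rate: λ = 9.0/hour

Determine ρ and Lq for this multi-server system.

Traffic intensity: ρ = λ/(cμ) = 9.0/(3×7.8) = 0.3846
Since ρ = 0.3846 < 1, system is stable.
Offered load a = λ/μ = cρ = 9.0/7.8 = 1.1538
P₀ = [ Σₙ₌₀^2 aⁿ/n! + a^3/(3!(1-ρ)) ]⁻¹
Σ = a^0/0! + a^1/1! + a^2/2! = 1.0000 + 1.1538 + 0.6657 = 2.8195
a^3/(3!(1-ρ)) = 1.5362/(6 × 0.61538) = 0.4161
P₀ = 1/(2.8195 + 0.4161) = 0.3091
Lq = P₀·a^3·ρ / (3!(1-ρ)²) = 0.3091 × 1.5362 × 0.3846 / (6 × 0.3787) = 0.08037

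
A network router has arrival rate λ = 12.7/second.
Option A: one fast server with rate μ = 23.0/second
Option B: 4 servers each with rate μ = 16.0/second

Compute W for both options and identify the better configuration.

Option A: single server μ = 23.0 (M/M/1)
  ρ_A = 12.7/23.0 = 0.5522
  W_A = 1/(μ-λ) = 1/(23.0-12.7) = 1/10.30 = 0.09709

Option B: 4 servers μ = 16.0 (M/M/4)
  ρ_B = λ/(cμ) = 12.7/(4×16.0) = 0.1984
  Offered load a = λ/μ = cρ = 12.7/16.0 = 0.7937
  P₀ = [ Σₙ₌₀^3 aⁿ/n! + a^4/(4!(1-ρ)) ]⁻¹
  Σ = a^0/0! + a^1/1! + a^2/2! + a^3/3! = 1.0000 + 0.7937 + 0.3150 + 0.08335 = 2.1921
  a^4/(4!(1-ρ)) = 0.3969/(24 × 0.8016) = 0.02063
  P₀ = 1/(2.1921 + 0.02063) = 0.4519
  Lq = P₀·a^4·ρ / (4!(1-ρ)²) = 0.45193 × 0.39695 × 0.19844 / (24 × 0.64250) = 0.002309
  Wq_B = Lq/λ = 0.002309/12.7 = 0.0001818
  W_B = Wq_B + 1/μ = 0.0001818 + 0.06250 = 0.06268

Since W_B = 0.06268 < W_A = 0.09709, Option B (multiple servers) has the shorter time in system.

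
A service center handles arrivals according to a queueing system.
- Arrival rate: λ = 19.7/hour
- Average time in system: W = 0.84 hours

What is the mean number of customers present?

Little's Law: L = λW
L = 19.7 × 0.84 = 16.5480 customers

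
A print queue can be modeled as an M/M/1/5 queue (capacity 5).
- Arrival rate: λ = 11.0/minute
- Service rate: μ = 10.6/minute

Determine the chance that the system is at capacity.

ρ = λ/μ = 11.0/10.6 = 1.037736
P₀ = (1-ρ)/(1-ρ^(K+1)) = (1-1.037736)/(1-1.037736^6) = -0.03774/-0.2489 = 0.1516
P_K = P₀×ρ^K = 0.1516 × 1.037736^5 = 0.1516 × 1.2035 = 0.1825
Blocking probability = 18.25%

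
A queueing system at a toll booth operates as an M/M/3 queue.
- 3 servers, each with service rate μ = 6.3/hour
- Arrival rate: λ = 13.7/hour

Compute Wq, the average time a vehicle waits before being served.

Traffic intensity: ρ = λ/(cμ) = 13.7/(3×6.3) = 0.7249
Since ρ = 0.7249 < 1, system is stable.
Offered load a = λ/μ = cρ = 13.7/6.3 = 2.1746
P₀ = [ Σₙ₌₀^2 aⁿ/n! + a^3/(3!(1-ρ)) ]⁻¹
Σ = a^0/0! + a^1/1! + a^2/2! = 1.000000 + 2.174603 + 2.364449 = 5.5391
a^3/(3!(1-ρ)) = 10.2835/(6 × 0.275132) = 6.2294
P₀ = 1/(5.5391 + 6.2294) = 0.08497
Lq = P₀·a^3·ρ / (3!(1-ρ)²) = 0.08497 × 10.2835 × 0.7249 / (6 × 0.07570) = 1.3946
Wq = Lq/λ = 1.3946/13.7 = 0.1018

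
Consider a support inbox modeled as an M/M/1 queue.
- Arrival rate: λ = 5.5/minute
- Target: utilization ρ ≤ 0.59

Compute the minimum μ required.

ρ = λ/μ, so μ = λ/ρ
μ ≥ 5.5/0.59 = 9.3220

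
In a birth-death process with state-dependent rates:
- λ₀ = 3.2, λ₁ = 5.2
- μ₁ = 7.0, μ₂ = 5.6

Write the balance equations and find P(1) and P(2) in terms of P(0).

Balance equations:
State 0: λ₀P₀ = μ₁P₁ → P₁ = (λ₀/μ₁)P₀ = (3.2/7.0)P₀ = 0.4571P₀
State 1: P₂ = (λ₀λ₁)/(μ₁μ₂)P₀ = (3.2×5.2)/(7.0×5.6)P₀ = 0.4245P₀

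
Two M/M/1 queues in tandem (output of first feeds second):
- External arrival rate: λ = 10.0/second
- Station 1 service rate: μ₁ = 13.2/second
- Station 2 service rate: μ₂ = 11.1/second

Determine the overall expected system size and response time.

By Jackson's theorem, each station behaves as independent M/M/1.
Station 1: ρ₁ = 10.0/13.2 = 0.7576, L₁ = ρ₁/(1-ρ₁) = λ/(μ₁-λ) = 10.0/3.20 = 3.1250
Station 2: ρ₂ = 10.0/11.1 = 0.9009, L₂ = ρ₂/(1-ρ₂) = λ/(μ₂-λ) = 10.0/1.10 = 9.0909
Total: L = L₁ + L₂ = 3.1250 + 9.0909 = 12.2159
W = L/λ = 12.2159/10.0 = 1.2216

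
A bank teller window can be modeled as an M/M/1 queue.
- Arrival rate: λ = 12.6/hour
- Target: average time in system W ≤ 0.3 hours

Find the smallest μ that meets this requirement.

For M/M/1: W = 1/(μ-λ)
Need W ≤ 0.3, so 1/(μ-λ) ≤ 0.3
μ - λ ≥ 1/0.3 = 3.3333
μ ≥ 12.6 + 3.3333 = 15.9333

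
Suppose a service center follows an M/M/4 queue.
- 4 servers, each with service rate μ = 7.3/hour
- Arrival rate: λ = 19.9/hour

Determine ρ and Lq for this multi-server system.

Traffic intensity: ρ = λ/(cμ) = 19.9/(4×7.3) = 0.6815
Since ρ = 0.6815 < 1, system is stable.
Offered load a = λ/μ = cρ = 19.9/7.3 = 2.7260
P₀ = [ Σₙ₌₀^3 aⁿ/n! + a^4/(4!(1-ρ)) ]⁻¹
Σ = a^0/0! + a^1/1! + a^2/2! + a^3/3! = 1.0000 + 2.7260 + 3.7156 + 3.3763 = 10.8179
a^4/(4!(1-ρ)) = 55.2231/(24 × 0.318493) = 7.2245
P₀ = 1/(10.8179 + 7.2245) = 0.05542
Lq = P₀·a^4·ρ / (4!(1-ρ)²) = 0.055425 × 55.2231 × 0.68151 / (24 × 0.10144) = 0.8568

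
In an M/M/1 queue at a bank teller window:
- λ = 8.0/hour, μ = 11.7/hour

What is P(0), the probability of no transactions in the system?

ρ = λ/μ = 8.0/11.7 = 0.6838
P(0) = 1 - ρ = 1 - 0.6838 = 0.3162
The server is idle 31.62% of the time.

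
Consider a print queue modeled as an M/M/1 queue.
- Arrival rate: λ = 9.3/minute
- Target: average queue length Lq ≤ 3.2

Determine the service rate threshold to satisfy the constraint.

For M/M/1: Lq = λ²/(μ(μ-λ))
Need Lq ≤ 3.2, i.e. μ(μ-λ) ≥ λ²/3.2
μ² - 9.3μ - 86.49/3.2 ≥ 0  →  μ² - 9.3μ - 27.02813 ≥ 0
Quadratic formula (positive root): μ = [λ + √(λ² + 4×27.02813)]/2
Discriminant: 86.49 + 4×27.02813 = 194.6025, √194.6025 = 13.9500
μ ≥ (9.3 + 13.9500)/2 = 11.6250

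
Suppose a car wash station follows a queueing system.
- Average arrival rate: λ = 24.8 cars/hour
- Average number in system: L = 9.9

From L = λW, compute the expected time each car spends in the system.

Little's Law: L = λW, so W = L/λ
W = 9.9/24.8 = 0.3992 hours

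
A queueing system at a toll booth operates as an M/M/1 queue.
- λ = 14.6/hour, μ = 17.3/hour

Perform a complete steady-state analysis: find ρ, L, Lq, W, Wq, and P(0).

Step 1: ρ = λ/μ = 14.6/17.3 = 0.8439
Step 2: L = λ/(μ-λ) = 14.6/2.70 = 5.4074
Step 3: Lq = λ²/(μ(μ-λ)) = 213.16/(17.3×2.70) = 4.5635
Step 4: W = 1/(μ-λ) = 1/2.70 = 0.37037
Step 5: Wq = λ/(μ(μ-λ)) = 14.6/(17.3×2.70) = 0.3126
Step 6: P(0) = 1-ρ = 0.1561
Verify: L = λW = 14.6×0.37037 = 5.4074 ✔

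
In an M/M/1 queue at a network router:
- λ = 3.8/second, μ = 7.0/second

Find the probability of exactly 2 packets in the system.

ρ = λ/μ = 3.8/7.0 = 0.5429
P(n) = (1-ρ)ρⁿ
P(2) = (1-0.5429) × 0.5429^2
P(2) = 0.4571 × 0.2947
P(2) = 0.1347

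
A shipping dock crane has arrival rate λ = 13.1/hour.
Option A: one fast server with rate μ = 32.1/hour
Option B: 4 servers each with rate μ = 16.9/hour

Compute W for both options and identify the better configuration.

Option A: single server μ = 32.1 (M/M/1)
  ρ_A = 13.1/32.1 = 0.4081
  W_A = 1/(μ-λ) = 1/(32.1-13.1) = 1/19.00 = 0.05263

Option B: 4 servers μ = 16.9 (M/M/4)
  ρ_B = λ/(cμ) = 13.1/(4×16.9) = 0.1938
  Offered load a = λ/μ = cρ = 13.1/16.9 = 0.7751
  P₀ = [ Σₙ₌₀^3 aⁿ/n! + a^4/(4!(1-ρ)) ]⁻¹
  Σ = a^0/0! + a^1/1! + a^2/2! + a^3/3! = 1.0000 + 0.77515 + 0.30043 + 0.077625 = 2.1532
  a^4/(4!(1-ρ)) = 0.3610/(24 × 0.8062) = 0.01866
  P₀ = 1/(2.1532 + 0.01866) = 0.4604
  Lq = P₀·a^4·ρ / (4!(1-ρ)²) = 0.4604 × 0.3610 × 0.1938 / (24 × 0.6500) = 0.002065
  Wq_B = Lq/λ = 0.002065/13.1 = 0.0001576
  W_B = Wq_B + 1/μ = 0.0001576 + 0.05917 = 0.05933

Since W_A = 0.05263 < W_B = 0.05933, Option A (single fast server) has the shorter time in system.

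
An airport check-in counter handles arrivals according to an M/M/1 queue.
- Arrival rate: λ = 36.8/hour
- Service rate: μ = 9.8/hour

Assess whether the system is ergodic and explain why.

Stability requires ρ = λ/(cμ) < 1
ρ = 36.8/(1 × 9.8) = 36.8/9.80 = 3.7551
Since 3.7551 ≥ 1, the system is UNSTABLE.
Queue grows without bound. Need μ > λ = 36.8.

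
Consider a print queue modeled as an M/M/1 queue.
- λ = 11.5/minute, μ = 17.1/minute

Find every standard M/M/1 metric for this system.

Step 1: ρ = λ/μ = 11.5/17.1 = 0.6725
Step 2: L = λ/(μ-λ) = 11.5/5.60 = 2.0536
Step 3: Lq = λ²/(μ(μ-λ)) = 132.25/(17.1×5.60) = 1.3811
Step 4: W = 1/(μ-λ) = 1/5.60 = 0.17857
Step 5: Wq = λ/(μ(μ-λ)) = 11.5/(17.1×5.60) = 0.1201
Step 6: P(0) = 1-ρ = 0.3275
Verify: L = λW = 11.5×0.17857 = 2.0536 ✔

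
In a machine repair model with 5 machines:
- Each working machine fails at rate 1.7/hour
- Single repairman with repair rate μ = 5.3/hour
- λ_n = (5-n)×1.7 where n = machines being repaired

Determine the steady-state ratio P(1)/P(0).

P(1)/P(0) = ∏_{i=0}^{1-1} λ_i/μ_{i+1}
= (5-0)×1.7/5.3
= 1.6038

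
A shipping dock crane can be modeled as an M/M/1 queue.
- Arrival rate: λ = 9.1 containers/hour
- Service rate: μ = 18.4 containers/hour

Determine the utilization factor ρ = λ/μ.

Server utilization: ρ = λ/μ
ρ = 9.1/18.4 = 0.4946
The server is busy 49.46% of the time.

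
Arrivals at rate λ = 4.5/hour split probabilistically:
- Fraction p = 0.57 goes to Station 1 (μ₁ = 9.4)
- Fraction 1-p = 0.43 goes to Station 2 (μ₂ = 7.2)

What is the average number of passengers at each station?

Effective rates: λ₁ = 4.5×0.57 = 2.565, λ₂ = 4.5×0.43 = 1.935
Station 1: ρ₁ = 2.565/9.4 = 0.2729, L₁ = ρ₁/(1-ρ₁) = 0.2729/(1-0.2729) = 0.3753
Station 2: ρ₂ = 1.935/7.2 = 0.26875, L₂ = ρ₂/(1-ρ₂) = 0.26875/(1-0.26875) = 0.3675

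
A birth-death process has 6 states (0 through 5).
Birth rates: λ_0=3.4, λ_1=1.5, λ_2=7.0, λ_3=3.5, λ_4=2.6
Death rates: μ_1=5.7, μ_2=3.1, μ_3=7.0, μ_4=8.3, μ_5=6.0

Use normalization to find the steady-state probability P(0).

Ratios P(n)/P(0) = (λ₀···λₙ₋₁)/(μ₁···μₙ):
P(1)/P(0) = (3.4)/(5.7) = 0.59649
P(2)/P(0) = (3.4×1.5)/(5.7×3.1) = 0.28862
P(3)/P(0) = (3.4×1.5×7.0)/(5.7×3.1×7.0) = 0.28862
P(4)/P(0) = (3.4×1.5×7.0×3.5)/(5.7×3.1×7.0×8.3) = 0.12171
P(5)/P(0) = (3.4×1.5×7.0×3.5×2.6)/(5.7×3.1×7.0×8.3×6.0) = 0.052741

Normalization: ∑ P(n) = 1
P(0) × (1.0000 + 0.59649 + 0.28862 + 0.28862 + 0.12171 + 0.052741) = 1
P(0) × 2.3482 = 1
P(0) = 1/2.3482 = 0.4259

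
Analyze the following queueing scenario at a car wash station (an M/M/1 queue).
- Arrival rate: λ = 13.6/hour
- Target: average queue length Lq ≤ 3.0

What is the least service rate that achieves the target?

For M/M/1: Lq = λ²/(μ(μ-λ))
Need Lq ≤ 3.0, i.e. μ(μ-λ) ≥ λ²/3.0
μ² - 13.6μ - 184.96/3.0 ≥ 0  →  μ² - 13.6μ - 61.65333 ≥ 0
Quadratic formula (positive root): μ = [λ + √(λ² + 4×61.65333)]/2
Discriminant: 184.96 + 4×61.65333 = 431.5733, √431.5733 = 20.77434
μ ≥ (13.6 + 20.77434)/2 = 17.1872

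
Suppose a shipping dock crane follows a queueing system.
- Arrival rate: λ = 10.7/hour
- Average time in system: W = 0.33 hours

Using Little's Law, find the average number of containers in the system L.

Little's Law: L = λW
L = 10.7 × 0.33 = 3.5310 containers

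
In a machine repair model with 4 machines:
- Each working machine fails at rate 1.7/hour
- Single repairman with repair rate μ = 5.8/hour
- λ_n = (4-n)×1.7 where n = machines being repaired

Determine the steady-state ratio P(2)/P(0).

P(2)/P(0) = ∏_{i=0}^{2-1} λ_i/μ_{i+1}
= (4-0)×1.7/5.8 × (4-1)×1.7/5.8
= 1.0309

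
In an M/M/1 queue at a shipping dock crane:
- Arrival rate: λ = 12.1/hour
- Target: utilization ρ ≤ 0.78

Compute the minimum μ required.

ρ = λ/μ, so μ = λ/ρ
μ ≥ 12.1/0.78 = 15.5128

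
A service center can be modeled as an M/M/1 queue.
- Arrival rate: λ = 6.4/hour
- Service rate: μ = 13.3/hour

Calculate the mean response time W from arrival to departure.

First, compute utilization: ρ = λ/μ = 6.4/13.3 = 0.4812
For M/M/1: W = 1/(μ-λ)
W = 1/(13.3-6.4) = 1/6.90
W = 0.1449 hours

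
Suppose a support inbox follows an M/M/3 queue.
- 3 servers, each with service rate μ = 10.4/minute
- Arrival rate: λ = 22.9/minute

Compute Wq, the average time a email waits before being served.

Traffic intensity: ρ = λ/(cμ) = 22.9/(3×10.4) = 0.7340
Since ρ = 0.7340 < 1, system is stable.
Offered load a = λ/μ = cρ = 22.9/10.4 = 2.2019
P₀ = [ Σₙ₌₀^2 aⁿ/n! + a^3/(3!(1-ρ)) ]⁻¹
Σ = a^0/0! + a^1/1! + a^2/2! = 1.000000 + 2.201923 + 2.424233 = 5.6262
a^3/(3!(1-ρ)) = 10.6759/(6 × 0.266026) = 6.6885
P₀ = 1/(5.6262 + 6.6885) = 0.08120
Lq = P₀·a^3·ρ / (3!(1-ρ)²) = 0.08120 × 10.6759 × 0.7340 / (6 × 0.07077) = 1.4985
Wq = Lq/λ = 1.4985/22.9 = 0.06544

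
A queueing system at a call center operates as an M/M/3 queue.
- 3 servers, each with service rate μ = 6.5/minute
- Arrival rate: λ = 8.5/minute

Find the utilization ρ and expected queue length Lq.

Traffic intensity: ρ = λ/(cμ) = 8.5/(3×6.5) = 0.4359
Since ρ = 0.4359 < 1, system is stable.
Offered load a = λ/μ = cρ = 8.5/6.5 = 1.3077
P₀ = [ Σₙ₌₀^2 aⁿ/n! + a^3/(3!(1-ρ)) ]⁻¹
Σ = a^0/0! + a^1/1! + a^2/2! = 1.0000 + 1.3077 + 0.8550 = 3.1627
a^3/(3!(1-ρ)) = 2.2362/(6 × 0.5641) = 0.6607
P₀ = 1/(3.1627 + 0.6607) = 0.2615
Lq = P₀·a^3·ρ / (3!(1-ρ)²) = 0.2615 × 2.2362 × 0.4359 / (6 × 0.3182) = 0.1335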